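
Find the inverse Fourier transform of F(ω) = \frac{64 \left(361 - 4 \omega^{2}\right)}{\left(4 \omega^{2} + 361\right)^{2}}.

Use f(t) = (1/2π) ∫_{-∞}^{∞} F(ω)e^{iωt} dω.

f(t) = 8 e^{- \frac{19 \left|{t}\right|}{2}} \left|{t}\right|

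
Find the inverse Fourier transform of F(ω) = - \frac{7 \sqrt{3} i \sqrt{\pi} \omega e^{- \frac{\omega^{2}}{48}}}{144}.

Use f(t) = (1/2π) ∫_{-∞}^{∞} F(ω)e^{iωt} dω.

f(t) = 7 t e^{- 12 t^{2}}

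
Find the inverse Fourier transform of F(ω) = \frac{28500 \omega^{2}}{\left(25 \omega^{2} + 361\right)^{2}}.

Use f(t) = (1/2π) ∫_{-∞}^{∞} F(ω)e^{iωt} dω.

f(t) = 3 \left(1 - \frac{19 \left|{t}\right|}{5}\right) e^{- \frac{19 \left|{t}\right|}{5}}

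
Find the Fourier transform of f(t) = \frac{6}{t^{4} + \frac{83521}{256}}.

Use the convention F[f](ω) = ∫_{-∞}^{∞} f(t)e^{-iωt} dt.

F(ω) = \frac{384 \pi e^{- \frac{17 \sqrt{2} \left|{\omega}\right|}{8}} \sin{\left(\frac{17 \sqrt{2} \left|{\omega}\right|}{8} + \frac{\pi}{4} \right)}}{4913}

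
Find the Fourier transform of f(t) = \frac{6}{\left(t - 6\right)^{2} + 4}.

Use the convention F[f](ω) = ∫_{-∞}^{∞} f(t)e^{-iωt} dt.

F(ω) = 3 \pi e^{- 6 i \omega - 2 \left|{\omega}\right|}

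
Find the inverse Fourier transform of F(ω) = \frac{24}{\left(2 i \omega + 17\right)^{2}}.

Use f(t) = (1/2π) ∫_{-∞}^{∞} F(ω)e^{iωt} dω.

f(t) = 6 t e^{- \frac{17 t}{2}} u\left(t\right)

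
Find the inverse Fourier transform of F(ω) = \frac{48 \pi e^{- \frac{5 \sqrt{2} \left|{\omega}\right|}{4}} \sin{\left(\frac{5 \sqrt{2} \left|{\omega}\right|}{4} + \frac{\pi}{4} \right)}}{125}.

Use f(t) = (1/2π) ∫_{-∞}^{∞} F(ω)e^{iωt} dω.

f(t) = \frac{6}{t^{4} + \frac{625}{16}}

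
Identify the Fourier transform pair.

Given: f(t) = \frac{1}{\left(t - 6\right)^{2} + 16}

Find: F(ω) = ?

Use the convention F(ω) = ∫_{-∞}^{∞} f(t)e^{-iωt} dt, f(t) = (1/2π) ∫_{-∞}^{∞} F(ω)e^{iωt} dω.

F(ω) = \frac{\pi e^{- 6 i \omega - 4 \left|{\omega}\right|}}{4}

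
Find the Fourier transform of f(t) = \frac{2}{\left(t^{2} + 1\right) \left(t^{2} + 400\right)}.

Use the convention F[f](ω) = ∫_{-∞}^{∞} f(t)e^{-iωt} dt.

F(ω) = \frac{\pi \left(20 e^{19 \left|{\omega}\right|} - 1\right) e^{- 20 \left|{\omega}\right|}}{3990}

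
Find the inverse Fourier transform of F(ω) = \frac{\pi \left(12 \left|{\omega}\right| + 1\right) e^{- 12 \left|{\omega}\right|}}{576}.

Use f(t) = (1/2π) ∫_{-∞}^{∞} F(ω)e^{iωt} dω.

f(t) = \frac{6}{\left(t^{2} + 144\right)^{2}}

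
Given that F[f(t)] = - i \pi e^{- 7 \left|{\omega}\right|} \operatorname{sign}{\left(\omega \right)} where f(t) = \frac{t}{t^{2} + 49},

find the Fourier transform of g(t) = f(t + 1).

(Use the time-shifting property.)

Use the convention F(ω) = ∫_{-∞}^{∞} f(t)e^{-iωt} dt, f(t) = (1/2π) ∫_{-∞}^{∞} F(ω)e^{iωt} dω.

F[g](ω) = - i \pi e^{i \omega} e^{- 7 \left|{\omega}\right|} \operatorname{sign}{\left(\omega \right)}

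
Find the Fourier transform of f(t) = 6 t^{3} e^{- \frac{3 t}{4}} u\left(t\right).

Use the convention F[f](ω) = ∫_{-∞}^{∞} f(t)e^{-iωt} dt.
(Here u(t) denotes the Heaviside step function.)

F(ω) = \frac{9216}{\left(4 i \omega + 3\right)^{4}}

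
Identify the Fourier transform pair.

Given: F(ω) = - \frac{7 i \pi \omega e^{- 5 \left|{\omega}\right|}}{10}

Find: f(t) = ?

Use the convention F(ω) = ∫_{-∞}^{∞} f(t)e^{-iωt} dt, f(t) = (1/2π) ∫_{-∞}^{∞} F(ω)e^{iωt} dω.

f(t) = \frac{7 t}{\left(t^{2} + 25\right)^{2}}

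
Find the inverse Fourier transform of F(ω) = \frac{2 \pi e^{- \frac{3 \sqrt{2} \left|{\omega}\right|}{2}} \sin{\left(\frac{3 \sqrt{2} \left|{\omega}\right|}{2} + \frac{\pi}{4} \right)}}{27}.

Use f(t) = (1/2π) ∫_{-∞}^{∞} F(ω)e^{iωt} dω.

f(t) = \frac{2}{t^{4} + 81}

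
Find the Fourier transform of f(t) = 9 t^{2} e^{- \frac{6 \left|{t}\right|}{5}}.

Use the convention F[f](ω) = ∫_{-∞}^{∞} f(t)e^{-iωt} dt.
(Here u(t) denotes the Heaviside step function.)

F(ω) = \frac{81000 \left(12 - 25 \omega^{2}\right)}{\left(25 \omega^{2} + 36\right)^{3}}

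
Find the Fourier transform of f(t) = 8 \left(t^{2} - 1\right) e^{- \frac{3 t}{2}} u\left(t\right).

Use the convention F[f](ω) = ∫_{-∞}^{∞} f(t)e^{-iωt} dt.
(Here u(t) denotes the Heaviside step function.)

F(ω) = \frac{16 \left(16 i \omega - \left(2 i \omega + 3\right)^{3} + 24\right)}{\left(2 i \omega + 3\right)^{4}}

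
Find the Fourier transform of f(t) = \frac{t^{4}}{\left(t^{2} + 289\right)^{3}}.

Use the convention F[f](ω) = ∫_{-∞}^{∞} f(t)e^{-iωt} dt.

F(ω) = \frac{\pi \left(289 \omega^{2} - 85 \left|{\omega}\right| + 3\right) e^{- 17 \left|{\omega}\right|}}{136}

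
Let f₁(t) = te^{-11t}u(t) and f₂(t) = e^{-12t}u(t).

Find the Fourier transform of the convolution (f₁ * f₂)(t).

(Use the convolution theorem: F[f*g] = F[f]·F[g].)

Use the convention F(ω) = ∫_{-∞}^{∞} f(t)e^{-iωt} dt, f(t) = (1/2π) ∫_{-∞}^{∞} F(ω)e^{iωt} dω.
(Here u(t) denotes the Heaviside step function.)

F[f₁*f₂](ω) = \frac{1}{\left(i \omega + 11\right)^{2} \left(i \omega + 12\right)}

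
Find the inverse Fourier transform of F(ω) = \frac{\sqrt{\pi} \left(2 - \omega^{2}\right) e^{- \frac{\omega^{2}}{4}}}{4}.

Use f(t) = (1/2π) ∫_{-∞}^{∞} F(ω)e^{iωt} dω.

f(t) = t^{2} e^{- t^{2}}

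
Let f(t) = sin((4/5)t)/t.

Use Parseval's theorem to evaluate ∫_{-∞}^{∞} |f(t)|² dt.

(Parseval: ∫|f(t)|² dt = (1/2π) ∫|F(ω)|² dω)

∫|f(t)|² dt = \frac{4 \pi}{5}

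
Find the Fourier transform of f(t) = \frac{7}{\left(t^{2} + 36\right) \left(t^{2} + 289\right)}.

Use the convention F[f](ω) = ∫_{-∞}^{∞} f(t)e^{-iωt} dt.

F(ω) = \frac{7 \pi \left(17 e^{11 \left|{\omega}\right|} - 6\right) e^{- 17 \left|{\omega}\right|}}{25806}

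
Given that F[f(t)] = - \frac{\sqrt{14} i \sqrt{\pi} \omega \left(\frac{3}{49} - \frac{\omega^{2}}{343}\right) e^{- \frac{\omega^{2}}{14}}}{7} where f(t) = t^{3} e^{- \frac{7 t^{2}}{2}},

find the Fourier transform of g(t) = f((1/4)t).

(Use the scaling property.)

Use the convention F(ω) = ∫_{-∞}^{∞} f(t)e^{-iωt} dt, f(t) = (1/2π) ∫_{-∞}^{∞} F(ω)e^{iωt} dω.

F[g](ω) = \frac{16 \sqrt{14} i \sqrt{\pi} \omega \left(16 \omega^{2} - 21\right) e^{- \frac{8 \omega^{2}}{7}}}{2401}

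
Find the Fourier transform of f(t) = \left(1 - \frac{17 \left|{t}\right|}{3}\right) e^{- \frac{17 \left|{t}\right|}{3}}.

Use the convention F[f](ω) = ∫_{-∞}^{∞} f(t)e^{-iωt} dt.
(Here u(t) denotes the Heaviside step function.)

F(ω) = \frac{1836 \omega^{2}}{\left(9 \omega^{2} + 289\right)^{2}}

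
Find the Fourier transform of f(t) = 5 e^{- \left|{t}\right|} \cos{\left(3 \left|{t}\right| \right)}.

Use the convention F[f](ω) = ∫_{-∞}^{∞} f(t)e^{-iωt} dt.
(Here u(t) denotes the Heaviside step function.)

F(ω) = \frac{10 \left(\omega^{2} + 10\right)}{\omega^{4} - 16 \omega^{2} + 100}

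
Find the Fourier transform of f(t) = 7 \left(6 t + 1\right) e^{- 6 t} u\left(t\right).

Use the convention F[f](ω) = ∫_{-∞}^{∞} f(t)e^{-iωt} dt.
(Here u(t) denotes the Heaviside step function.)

F(ω) = \frac{7 \left(- i \omega - 12\right)}{\omega^{2} - 12 i \omega - 36}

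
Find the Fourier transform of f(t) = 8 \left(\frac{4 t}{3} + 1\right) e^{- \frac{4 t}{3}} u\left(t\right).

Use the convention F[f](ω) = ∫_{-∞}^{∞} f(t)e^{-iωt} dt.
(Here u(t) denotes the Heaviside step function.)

F(ω) = \frac{24 \left(- 3 i \omega - 8\right)}{9 \omega^{2} - 24 i \omega - 16}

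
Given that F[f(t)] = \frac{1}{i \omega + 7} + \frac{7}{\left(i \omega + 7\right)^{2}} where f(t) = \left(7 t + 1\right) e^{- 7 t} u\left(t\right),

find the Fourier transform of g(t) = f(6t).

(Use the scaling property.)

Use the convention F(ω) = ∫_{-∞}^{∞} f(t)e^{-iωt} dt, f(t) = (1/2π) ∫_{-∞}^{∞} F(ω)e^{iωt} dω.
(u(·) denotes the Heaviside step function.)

F[g](ω) = \frac{- i \omega - 84}{\omega^{2} - 84 i \omega - 1764}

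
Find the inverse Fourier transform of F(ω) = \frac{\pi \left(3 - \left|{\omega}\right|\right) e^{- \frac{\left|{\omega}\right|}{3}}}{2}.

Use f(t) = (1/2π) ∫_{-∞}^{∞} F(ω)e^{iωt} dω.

f(t) = \frac{t^{2}}{\left(t^{2} + \frac{1}{9}\right)^{2}}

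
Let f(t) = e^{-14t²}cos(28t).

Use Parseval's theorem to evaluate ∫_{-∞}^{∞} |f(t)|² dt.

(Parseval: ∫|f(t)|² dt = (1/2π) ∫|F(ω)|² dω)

∫|f(t)|² dt = \frac{\sqrt{7} \sqrt{\pi} \left(1 + e^{28}\right)}{28 e^{28}}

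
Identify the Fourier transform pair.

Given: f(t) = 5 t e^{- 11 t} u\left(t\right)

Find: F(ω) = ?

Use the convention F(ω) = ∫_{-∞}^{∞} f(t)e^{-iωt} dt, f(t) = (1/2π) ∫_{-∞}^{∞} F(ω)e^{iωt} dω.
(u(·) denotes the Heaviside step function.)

F(ω) = \frac{5}{\left(i \omega + 11\right)^{2}}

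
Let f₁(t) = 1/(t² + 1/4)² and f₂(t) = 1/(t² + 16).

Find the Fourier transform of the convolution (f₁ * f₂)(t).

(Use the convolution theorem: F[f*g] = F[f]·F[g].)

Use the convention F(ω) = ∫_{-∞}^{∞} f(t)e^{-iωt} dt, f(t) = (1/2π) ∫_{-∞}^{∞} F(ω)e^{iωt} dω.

F[f₁*f₂](ω) = \frac{\pi^{2} \left(\left|{\omega}\right| + 2\right) e^{- \frac{9 \left|{\omega}\right|}{2}}}{2}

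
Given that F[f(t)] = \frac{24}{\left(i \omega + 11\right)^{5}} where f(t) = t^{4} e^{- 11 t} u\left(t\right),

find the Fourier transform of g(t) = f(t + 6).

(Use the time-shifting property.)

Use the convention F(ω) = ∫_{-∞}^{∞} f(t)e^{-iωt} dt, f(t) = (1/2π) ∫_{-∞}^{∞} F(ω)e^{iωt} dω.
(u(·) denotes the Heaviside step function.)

F[g](ω) = \frac{24 e^{6 i \omega}}{\left(i \omega + 11\right)^{5}}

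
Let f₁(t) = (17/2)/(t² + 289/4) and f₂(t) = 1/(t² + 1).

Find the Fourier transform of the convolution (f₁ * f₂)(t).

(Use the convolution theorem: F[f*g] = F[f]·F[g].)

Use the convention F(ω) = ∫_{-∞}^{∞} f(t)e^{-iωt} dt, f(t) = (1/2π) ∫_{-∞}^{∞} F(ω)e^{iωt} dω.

F[f₁*f₂](ω) = \pi^{2} e^{- \frac{19 \left|{\omega}\right|}{2}}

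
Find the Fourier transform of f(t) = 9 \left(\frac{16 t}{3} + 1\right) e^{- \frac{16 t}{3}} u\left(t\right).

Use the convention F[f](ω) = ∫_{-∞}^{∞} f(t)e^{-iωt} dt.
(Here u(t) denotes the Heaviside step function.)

F(ω) = \frac{27 \left(- 3 i \omega - 32\right)}{9 \omega^{2} - 96 i \omega - 256}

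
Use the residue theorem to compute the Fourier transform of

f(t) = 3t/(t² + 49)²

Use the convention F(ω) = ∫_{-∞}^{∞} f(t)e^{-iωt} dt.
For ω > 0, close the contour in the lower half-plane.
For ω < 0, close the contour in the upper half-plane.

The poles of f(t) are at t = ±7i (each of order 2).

Let g(z) = f(z)e^{-iωz}; for large |z| the factor e^{-iωz} decays in the lower half-plane when ω > 0 and in the upper half-plane when ω < 0.

Case ω > 0 (lower half-plane, clockwise contour ⇒ F(ω) = -2πi·ΣRes):
  Res_{z = - 7 i} g(z) = \frac{3 \omega e^{- 7 \omega}}{28} (pole of order 2)
  F(ω) = -2πi·ΣRes = - \frac{3 i \pi \omega e^{- 7 \omega}}{14}

Case ω < 0 (upper half-plane, counterclockwise contour ⇒ F(ω) = +2πi·ΣRes):
  Res_{z = 7 i} g(z) = - \frac{3 \omega e^{7 \omega}}{28} (pole of order 2)
  F(ω) = 2πi·ΣRes = - \frac{3 i \pi \omega e^{7 \omega}}{14}

Both cases combine into a single formula in |ω|:

F(ω) = - \frac{3 i \pi \omega e^{- 7 \left|{\omega}\right|}}{14}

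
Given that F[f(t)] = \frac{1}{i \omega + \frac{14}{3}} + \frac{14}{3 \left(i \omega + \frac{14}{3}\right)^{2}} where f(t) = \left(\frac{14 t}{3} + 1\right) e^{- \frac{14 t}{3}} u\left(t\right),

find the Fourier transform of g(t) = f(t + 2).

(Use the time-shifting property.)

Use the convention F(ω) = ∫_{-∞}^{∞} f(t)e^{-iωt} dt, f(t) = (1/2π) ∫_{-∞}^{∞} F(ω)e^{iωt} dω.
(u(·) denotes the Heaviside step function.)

F[g](ω) = \frac{\left(- 9 i \omega - 84\right) e^{2 i \omega}}{9 \omega^{2} - 84 i \omega - 196}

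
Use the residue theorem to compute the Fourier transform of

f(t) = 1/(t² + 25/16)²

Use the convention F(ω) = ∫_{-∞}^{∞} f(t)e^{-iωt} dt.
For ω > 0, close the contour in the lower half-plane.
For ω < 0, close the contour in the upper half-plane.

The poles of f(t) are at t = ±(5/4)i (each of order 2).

Let g(z) = f(z)e^{-iωz}; for large |z| the factor e^{-iωz} decays in the lower half-plane when ω > 0 and in the upper half-plane when ω < 0.

Case ω > 0 (lower half-plane, clockwise contour ⇒ F(ω) = -2πi·ΣRes):
  Res_{z = - \frac{5 i}{4}} g(z) = \frac{4 i \left(5 \omega + 4\right) e^{- \frac{5 \omega}{4}}}{125} (pole of order 2)
  F(ω) = -2πi·ΣRes = \frac{8 \pi \left(5 \omega + 4\right) e^{- \frac{5 \omega}{4}}}{125}

Case ω < 0 (upper half-plane, counterclockwise contour ⇒ F(ω) = +2πi·ΣRes):
  Res_{z = \frac{5 i}{4}} g(z) = \frac{4 i \left(5 \omega - 4\right) e^{\frac{5 \omega}{4}}}{125} (pole of order 2)
  F(ω) = 2πi·ΣRes = \frac{8 \pi \left(4 - 5 \omega\right) e^{\frac{5 \omega}{4}}}{125}

Both cases combine into a single formula in |ω|:

F(ω) = \frac{8 \pi \left(5 \left|{\omega}\right| + 4\right) e^{- \frac{5 \left|{\omega}\right|}{4}}}{125}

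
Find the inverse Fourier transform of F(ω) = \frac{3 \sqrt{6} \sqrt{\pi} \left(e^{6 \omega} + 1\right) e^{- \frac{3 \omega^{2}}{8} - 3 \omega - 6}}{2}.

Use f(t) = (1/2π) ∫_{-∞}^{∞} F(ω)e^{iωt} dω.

f(t) = 6 e^{- \frac{2 t^{2}}{3}} \cos{\left(4 t \right)}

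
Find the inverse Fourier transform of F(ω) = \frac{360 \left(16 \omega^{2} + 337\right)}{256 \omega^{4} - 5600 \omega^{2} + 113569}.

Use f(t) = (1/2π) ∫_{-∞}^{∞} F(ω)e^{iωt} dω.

f(t) = 5 e^{- \frac{9 \left|{t}\right|}{4}} \cos{\left(4 \left|{t}\right| \right)}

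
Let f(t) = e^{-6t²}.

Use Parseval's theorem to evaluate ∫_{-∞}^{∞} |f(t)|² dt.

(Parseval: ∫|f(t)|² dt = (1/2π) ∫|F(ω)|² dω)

∫|f(t)|² dt = \frac{\sqrt{3} \sqrt{\pi}}{6}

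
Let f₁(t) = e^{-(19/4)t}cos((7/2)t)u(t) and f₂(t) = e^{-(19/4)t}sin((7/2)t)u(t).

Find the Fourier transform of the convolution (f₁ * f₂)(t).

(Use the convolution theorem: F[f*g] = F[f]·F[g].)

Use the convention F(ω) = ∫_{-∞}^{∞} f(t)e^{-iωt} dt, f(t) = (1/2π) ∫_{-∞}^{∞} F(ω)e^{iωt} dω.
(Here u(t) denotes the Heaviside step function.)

F[f₁*f₂](ω) = \frac{224 \left(4 i \omega + 19\right)}{\left(\left(4 i \omega + 19\right)^{2} + 196\right)^{2}}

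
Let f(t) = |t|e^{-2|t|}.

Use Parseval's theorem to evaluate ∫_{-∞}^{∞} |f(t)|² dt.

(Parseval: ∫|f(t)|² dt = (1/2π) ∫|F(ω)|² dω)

∫|f(t)|² dt = \frac{1}{16}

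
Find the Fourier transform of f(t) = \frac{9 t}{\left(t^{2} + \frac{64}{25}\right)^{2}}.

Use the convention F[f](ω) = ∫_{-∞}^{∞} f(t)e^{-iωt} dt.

F(ω) = - \frac{45 i \pi \omega e^{- \frac{8 \left|{\omega}\right|}{5}}}{16}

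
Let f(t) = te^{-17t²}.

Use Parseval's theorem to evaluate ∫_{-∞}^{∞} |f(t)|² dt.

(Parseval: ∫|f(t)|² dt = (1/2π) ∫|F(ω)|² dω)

∫|f(t)|² dt = \frac{\sqrt{34} \sqrt{\pi}}{2312}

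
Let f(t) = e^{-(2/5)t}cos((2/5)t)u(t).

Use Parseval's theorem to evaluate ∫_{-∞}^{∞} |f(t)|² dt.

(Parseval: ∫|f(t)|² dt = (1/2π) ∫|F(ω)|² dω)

∫|f(t)|² dt = \frac{15}{16}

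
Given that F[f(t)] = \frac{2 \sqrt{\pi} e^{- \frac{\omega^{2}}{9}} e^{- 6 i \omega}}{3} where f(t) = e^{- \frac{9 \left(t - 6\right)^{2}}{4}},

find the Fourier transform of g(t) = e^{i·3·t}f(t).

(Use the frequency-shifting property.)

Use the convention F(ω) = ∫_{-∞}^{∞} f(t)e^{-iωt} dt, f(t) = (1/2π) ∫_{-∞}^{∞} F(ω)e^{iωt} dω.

F[g](ω) = \frac{2 \sqrt{\pi} e^{- \frac{\left(\omega - 3\right) \left(\omega - 3 + 54 i\right)}{9}}}{3}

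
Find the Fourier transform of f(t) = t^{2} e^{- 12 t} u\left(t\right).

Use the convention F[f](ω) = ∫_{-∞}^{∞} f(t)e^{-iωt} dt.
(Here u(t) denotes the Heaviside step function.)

F(ω) = \frac{2}{\left(i \omega + 12\right)^{3}}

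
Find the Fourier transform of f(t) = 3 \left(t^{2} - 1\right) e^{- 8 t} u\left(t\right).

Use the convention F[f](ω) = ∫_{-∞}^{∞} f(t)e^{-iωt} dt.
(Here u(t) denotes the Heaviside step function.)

F(ω) = \frac{3 \left(2 i \omega - \left(i \omega + 8\right)^{3} + 16\right)}{\left(i \omega + 8\right)^{4}}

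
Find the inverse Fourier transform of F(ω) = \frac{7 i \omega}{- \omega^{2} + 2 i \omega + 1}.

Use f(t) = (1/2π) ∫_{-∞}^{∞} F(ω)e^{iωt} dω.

f(t) = 7 \left(1 - t\right) e^{- t} u\left(t\right)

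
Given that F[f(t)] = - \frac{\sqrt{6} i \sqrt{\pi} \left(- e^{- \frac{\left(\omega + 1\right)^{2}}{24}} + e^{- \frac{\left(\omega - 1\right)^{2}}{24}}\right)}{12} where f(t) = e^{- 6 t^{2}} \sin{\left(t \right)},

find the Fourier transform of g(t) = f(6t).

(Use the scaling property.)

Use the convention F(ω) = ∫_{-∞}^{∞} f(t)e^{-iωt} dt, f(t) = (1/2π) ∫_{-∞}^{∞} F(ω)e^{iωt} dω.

F[g](ω) = \frac{\sqrt{6} i \sqrt{\pi} \left(1 - e^{\frac{\omega}{36}}\right) e^{- \frac{\omega^{2}}{864} - \frac{\omega}{72} - \frac{1}{24}}}{72}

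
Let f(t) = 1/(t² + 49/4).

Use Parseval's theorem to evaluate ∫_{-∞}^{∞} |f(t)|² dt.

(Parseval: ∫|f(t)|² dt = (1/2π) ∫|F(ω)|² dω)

∫|f(t)|² dt = \frac{4 \pi}{343}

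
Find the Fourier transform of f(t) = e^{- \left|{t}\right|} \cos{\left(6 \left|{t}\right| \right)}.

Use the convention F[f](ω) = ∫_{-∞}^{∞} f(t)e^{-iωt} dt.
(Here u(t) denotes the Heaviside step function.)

F(ω) = \frac{2 \left(\omega^{2} + 37\right)}{\omega^{4} - 70 \omega^{2} + 1369}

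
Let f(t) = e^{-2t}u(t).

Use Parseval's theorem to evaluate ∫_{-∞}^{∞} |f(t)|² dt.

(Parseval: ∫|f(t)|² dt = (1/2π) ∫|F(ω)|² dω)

∫|f(t)|² dt = \frac{1}{4}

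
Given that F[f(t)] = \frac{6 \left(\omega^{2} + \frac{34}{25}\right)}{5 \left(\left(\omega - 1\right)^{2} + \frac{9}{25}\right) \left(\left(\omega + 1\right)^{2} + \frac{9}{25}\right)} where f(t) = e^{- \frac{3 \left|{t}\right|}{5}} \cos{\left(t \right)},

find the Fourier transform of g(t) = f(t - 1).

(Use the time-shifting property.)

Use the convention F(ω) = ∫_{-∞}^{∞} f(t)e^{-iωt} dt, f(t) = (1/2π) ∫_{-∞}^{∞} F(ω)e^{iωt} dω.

F[g](ω) = \frac{30 \left(25 \omega^{2} + 34\right) e^{- i \omega}}{625 \omega^{4} - 800 \omega^{2} + 1156}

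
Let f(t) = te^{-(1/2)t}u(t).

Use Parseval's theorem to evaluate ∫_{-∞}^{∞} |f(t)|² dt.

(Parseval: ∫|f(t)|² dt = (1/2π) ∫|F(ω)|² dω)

∫|f(t)|² dt = 2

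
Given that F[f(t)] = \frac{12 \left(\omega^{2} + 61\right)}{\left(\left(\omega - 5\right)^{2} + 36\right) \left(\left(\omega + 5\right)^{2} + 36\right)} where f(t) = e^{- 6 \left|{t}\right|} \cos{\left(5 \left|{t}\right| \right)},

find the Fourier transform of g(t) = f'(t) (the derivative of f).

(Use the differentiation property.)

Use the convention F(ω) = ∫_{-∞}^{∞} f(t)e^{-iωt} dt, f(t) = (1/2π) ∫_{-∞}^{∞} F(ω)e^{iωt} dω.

F[g](ω) = \frac{12 i \omega \left(\omega^{2} + 61\right)}{\omega^{4} + 22 \omega^{2} + 3721}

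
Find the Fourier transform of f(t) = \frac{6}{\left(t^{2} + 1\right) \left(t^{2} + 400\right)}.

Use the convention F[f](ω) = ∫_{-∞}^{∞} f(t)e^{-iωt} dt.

F(ω) = \frac{\pi \left(20 e^{19 \left|{\omega}\right|} - 1\right) e^{- 20 \left|{\omega}\right|}}{1330}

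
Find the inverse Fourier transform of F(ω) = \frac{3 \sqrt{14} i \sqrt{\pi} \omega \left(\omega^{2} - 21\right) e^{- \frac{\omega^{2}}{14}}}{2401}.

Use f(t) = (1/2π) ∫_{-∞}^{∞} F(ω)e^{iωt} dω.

f(t) = 3 t^{3} e^{- \frac{7 t^{2}}{2}}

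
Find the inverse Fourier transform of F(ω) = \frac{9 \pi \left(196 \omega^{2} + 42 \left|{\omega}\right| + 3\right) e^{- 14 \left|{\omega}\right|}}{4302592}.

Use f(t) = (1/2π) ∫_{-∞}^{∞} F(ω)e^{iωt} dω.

f(t) = \frac{9}{\left(t^{2} + 196\right)^{3}}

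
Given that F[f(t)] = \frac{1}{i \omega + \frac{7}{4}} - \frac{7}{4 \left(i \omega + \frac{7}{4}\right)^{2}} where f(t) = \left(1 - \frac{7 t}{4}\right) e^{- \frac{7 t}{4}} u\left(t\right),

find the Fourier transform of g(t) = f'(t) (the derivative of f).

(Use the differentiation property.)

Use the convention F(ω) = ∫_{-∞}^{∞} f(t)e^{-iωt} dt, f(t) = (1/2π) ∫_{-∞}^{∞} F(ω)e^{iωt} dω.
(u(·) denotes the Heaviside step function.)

F[g](ω) = \frac{16 \omega^{2}}{16 \omega^{2} - 56 i \omega - 49}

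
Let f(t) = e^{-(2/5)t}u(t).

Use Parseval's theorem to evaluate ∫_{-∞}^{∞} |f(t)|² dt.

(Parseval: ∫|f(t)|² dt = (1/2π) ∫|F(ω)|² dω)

∫|f(t)|² dt = \frac{5}{4}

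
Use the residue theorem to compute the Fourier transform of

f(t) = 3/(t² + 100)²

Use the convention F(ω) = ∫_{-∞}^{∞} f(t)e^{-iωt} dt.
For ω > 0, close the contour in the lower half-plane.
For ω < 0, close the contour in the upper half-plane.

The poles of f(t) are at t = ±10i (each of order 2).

Let g(z) = f(z)e^{-iωz}; for large |z| the factor e^{-iωz} decays in the lower half-plane when ω > 0 and in the upper half-plane when ω < 0.

Case ω > 0 (lower half-plane, clockwise contour ⇒ F(ω) = -2πi·ΣRes):
  Res_{z = - 10 i} g(z) = \frac{3 i \left(10 \omega + 1\right) e^{- 10 \omega}}{4000} (pole of order 2)
  F(ω) = -2πi·ΣRes = \frac{3 \pi \left(10 \omega + 1\right) e^{- 10 \omega}}{2000}

Case ω < 0 (upper half-plane, counterclockwise contour ⇒ F(ω) = +2πi·ΣRes):
  Res_{z = 10 i} g(z) = \frac{3 i \left(10 \omega - 1\right) e^{10 \omega}}{4000} (pole of order 2)
  F(ω) = 2πi·ΣRes = \frac{3 \pi \left(1 - 10 \omega\right) e^{10 \omega}}{2000}

Both cases combine into a single formula in |ω|:

F(ω) = \frac{3 \pi \left(10 \left|{\omega}\right| + 1\right) e^{- 10 \left|{\omega}\right|}}{2000}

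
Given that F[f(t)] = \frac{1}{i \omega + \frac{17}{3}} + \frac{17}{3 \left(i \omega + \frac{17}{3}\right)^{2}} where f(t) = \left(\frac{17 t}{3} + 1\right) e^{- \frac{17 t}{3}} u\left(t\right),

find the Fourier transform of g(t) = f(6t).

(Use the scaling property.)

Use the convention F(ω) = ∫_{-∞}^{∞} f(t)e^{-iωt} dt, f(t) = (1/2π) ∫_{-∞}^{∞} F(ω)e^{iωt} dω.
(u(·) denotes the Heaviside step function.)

F[g](ω) = \frac{- i \omega - 68}{\omega^{2} - 68 i \omega - 1156}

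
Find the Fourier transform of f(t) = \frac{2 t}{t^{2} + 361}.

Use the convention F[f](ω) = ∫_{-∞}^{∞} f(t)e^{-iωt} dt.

F(ω) = - 2 i \pi e^{- 19 \left|{\omega}\right|} \operatorname{sign}{\left(\omega \right)}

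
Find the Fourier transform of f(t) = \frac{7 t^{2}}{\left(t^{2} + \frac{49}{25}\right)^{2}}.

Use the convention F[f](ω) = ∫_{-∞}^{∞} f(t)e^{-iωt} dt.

F(ω) = \frac{\pi \left(5 - 7 \left|{\omega}\right|\right) e^{- \frac{7 \left|{\omega}\right|}{5}}}{2}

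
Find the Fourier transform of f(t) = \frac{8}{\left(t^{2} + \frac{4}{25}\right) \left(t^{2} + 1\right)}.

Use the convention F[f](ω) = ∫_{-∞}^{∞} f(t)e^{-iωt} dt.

F(ω) = - \frac{200 \pi e^{- \left|{\omega}\right|}}{21} + \frac{500 \pi e^{- \frac{2 \left|{\omega}\right|}{5}}}{21}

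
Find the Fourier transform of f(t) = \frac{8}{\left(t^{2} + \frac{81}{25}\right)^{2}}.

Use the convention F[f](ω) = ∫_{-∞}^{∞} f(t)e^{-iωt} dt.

F(ω) = \frac{100 \pi \left(9 \left|{\omega}\right| + 5\right) e^{- \frac{9 \left|{\omega}\right|}{5}}}{729}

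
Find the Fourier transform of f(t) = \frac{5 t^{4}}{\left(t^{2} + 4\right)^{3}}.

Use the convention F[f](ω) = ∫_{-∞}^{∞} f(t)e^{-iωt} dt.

F(ω) = \frac{5 \pi \left(4 \omega^{2} - 10 \left|{\omega}\right| + 3\right) e^{- 2 \left|{\omega}\right|}}{16}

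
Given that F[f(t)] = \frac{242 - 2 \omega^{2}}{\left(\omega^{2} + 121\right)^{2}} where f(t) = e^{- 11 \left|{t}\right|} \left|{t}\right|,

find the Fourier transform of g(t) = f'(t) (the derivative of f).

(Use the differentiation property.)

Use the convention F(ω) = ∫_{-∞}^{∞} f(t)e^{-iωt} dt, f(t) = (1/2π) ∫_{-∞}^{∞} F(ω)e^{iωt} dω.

F[g](ω) = - \frac{2 i \omega \left(\omega^{2} - 121\right)}{\left(\omega^{2} + 121\right)^{2}}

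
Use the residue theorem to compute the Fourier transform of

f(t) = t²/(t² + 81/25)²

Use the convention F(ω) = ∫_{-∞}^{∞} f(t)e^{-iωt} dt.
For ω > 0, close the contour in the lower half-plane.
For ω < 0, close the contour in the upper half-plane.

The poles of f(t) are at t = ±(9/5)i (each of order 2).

Let g(z) = f(z)e^{-iωz}; for large |z| the factor e^{-iωz} decays in the lower half-plane when ω > 0 and in the upper half-plane when ω < 0.

Case ω > 0 (lower half-plane, clockwise contour ⇒ F(ω) = -2πi·ΣRes):
  Res_{z = - \frac{9 i}{5}} g(z) = \frac{i \left(5 - 9 \omega\right) e^{- \frac{9 \omega}{5}}}{36} (pole of order 2)
  F(ω) = -2πi·ΣRes = \frac{\pi \left(5 - 9 \omega\right) e^{- \frac{9 \omega}{5}}}{18}

Case ω < 0 (upper half-plane, counterclockwise contour ⇒ F(ω) = +2πi·ΣRes):
  Res_{z = \frac{9 i}{5}} g(z) = \frac{i \left(- 9 \omega - 5\right) e^{\frac{9 \omega}{5}}}{36} (pole of order 2)
  F(ω) = 2πi·ΣRes = \frac{\pi \left(9 \omega + 5\right) e^{\frac{9 \omega}{5}}}{18}

Both cases combine into a single formula in |ω|:

F(ω) = \frac{\pi \left(5 - 9 \left|{\omega}\right|\right) e^{- \frac{9 \left|{\omega}\right|}{5}}}{18}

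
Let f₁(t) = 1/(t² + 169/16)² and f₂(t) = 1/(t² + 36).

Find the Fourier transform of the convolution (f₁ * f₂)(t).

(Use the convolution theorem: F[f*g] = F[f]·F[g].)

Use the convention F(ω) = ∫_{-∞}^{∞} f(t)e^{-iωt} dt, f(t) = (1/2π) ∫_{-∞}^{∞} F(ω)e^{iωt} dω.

F[f₁*f₂](ω) = \frac{4 \pi^{2} \left(13 \left|{\omega}\right| + 4\right) e^{- \frac{37 \left|{\omega}\right|}{4}}}{6591}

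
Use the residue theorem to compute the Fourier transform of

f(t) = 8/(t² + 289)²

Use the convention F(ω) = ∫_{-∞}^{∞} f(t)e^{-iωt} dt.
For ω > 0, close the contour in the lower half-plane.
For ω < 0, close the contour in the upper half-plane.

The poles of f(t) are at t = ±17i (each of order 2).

Let g(z) = f(z)e^{-iωz}; for large |z| the factor e^{-iωz} decays in the lower half-plane when ω > 0 and in the upper half-plane when ω < 0.

Case ω > 0 (lower half-plane, clockwise contour ⇒ F(ω) = -2πi·ΣRes):
  Res_{z = - 17 i} g(z) = \frac{2 i \left(17 \omega + 1\right) e^{- 17 \omega}}{4913} (pole of order 2)
  F(ω) = -2πi·ΣRes = \frac{4 \pi \left(17 \omega + 1\right) e^{- 17 \omega}}{4913}

Case ω < 0 (upper half-plane, counterclockwise contour ⇒ F(ω) = +2πi·ΣRes):
  Res_{z = 17 i} g(z) = \frac{2 i \left(17 \omega - 1\right) e^{17 \omega}}{4913} (pole of order 2)
  F(ω) = 2πi·ΣRes = \frac{4 \pi \left(1 - 17 \omega\right) e^{17 \omega}}{4913}

Both cases combine into a single formula in |ω|:

F(ω) = \frac{4 \pi \left(17 \left|{\omega}\right| + 1\right) e^{- 17 \left|{\omega}\right|}}{4913}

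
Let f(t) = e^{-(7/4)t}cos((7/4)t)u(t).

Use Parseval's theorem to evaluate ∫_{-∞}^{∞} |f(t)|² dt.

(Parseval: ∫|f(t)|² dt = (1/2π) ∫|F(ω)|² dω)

∫|f(t)|² dt = \frac{3}{14}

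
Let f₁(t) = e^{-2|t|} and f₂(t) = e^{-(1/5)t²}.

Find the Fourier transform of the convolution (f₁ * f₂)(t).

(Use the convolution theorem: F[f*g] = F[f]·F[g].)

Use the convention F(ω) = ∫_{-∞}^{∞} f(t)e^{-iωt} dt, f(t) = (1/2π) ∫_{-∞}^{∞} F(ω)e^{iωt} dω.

F[f₁*f₂](ω) = \frac{4 \sqrt{5} \sqrt{\pi} e^{- \frac{5 \omega^{2}}{4}}}{\omega^{2} + 4}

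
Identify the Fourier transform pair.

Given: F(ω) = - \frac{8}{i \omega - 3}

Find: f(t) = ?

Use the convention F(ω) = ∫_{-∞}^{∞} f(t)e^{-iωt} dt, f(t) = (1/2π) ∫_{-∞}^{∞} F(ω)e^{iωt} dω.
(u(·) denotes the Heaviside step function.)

f(t) = 8 e^{3 t} u\left(- t\right)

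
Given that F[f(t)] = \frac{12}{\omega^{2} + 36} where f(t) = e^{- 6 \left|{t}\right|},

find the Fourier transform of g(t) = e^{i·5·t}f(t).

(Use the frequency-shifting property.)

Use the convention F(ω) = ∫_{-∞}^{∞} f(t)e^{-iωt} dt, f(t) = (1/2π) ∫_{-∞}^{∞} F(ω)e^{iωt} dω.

F[g](ω) = \frac{12}{\left(\omega - 5\right)^{2} + 36}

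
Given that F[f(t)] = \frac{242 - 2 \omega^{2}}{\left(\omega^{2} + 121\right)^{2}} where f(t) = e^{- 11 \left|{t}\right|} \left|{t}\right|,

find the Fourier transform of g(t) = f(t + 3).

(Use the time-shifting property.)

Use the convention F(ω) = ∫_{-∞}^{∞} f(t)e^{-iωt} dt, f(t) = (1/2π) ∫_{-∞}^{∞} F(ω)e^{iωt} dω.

F[g](ω) = \frac{2 \left(121 - \omega^{2}\right) e^{3 i \omega}}{\left(\omega^{2} + 121\right)^{2}}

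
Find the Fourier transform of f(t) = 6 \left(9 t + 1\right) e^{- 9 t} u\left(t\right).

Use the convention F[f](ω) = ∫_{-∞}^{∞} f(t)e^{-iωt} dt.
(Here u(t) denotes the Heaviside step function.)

F(ω) = \frac{6 \left(- i \omega - 18\right)}{\omega^{2} - 18 i \omega - 81}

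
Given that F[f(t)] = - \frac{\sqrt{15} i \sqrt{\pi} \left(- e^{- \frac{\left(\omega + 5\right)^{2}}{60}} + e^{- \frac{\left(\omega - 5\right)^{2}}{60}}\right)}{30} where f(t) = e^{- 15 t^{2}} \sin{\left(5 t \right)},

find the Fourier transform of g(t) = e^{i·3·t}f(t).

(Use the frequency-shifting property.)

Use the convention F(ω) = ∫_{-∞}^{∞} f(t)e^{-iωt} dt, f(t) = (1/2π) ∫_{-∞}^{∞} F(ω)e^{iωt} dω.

F[g](ω) = \frac{\sqrt{15} i \sqrt{\pi} \left(e - e^{\frac{\omega}{3}}\right) e^{- \frac{\omega^{2}}{60} - \frac{\omega}{15} - \frac{16}{15}}}{30}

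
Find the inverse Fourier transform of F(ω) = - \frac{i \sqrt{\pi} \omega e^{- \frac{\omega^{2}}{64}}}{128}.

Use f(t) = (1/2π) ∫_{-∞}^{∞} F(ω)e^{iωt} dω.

f(t) = t e^{- 16 t^{2}}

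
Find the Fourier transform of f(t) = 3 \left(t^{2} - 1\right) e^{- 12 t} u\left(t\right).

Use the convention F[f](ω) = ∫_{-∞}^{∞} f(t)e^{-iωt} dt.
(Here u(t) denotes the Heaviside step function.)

F(ω) = \frac{3 \left(2 i \omega - \left(i \omega + 12\right)^{3} + 24\right)}{\left(i \omega + 12\right)^{4}}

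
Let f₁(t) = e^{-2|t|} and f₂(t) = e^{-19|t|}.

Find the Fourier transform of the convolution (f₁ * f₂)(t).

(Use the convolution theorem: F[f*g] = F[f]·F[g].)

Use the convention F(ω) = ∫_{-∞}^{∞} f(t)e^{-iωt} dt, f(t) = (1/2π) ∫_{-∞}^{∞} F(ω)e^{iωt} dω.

F[f₁*f₂](ω) = \frac{152}{\left(\omega^{2} + 4\right) \left(\omega^{2} + 361\right)}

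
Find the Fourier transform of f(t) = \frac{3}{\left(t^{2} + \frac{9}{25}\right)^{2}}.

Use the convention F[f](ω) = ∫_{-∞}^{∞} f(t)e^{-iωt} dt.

F(ω) = \frac{25 \pi \left(3 \left|{\omega}\right| + 5\right) e^{- \frac{3 \left|{\omega}\right|}{5}}}{18}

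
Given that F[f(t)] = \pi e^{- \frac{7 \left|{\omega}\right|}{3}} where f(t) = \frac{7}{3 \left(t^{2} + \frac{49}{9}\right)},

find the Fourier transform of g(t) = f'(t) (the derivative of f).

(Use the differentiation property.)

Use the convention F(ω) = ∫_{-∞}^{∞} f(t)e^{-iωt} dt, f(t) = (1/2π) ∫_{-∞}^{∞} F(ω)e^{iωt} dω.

F[g](ω) = i \pi \omega e^{- \frac{7 \left|{\omega}\right|}{3}}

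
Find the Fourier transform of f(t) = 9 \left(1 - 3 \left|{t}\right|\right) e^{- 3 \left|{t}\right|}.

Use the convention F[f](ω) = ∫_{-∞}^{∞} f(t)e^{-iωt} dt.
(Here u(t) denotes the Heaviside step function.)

F(ω) = \frac{108 \omega^{2}}{\left(\omega^{2} + 9\right)^{2}}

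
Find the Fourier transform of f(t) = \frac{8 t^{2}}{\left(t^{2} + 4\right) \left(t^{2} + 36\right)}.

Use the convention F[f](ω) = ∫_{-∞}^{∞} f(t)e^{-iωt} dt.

F(ω) = \frac{\pi \left(3 - e^{4 \left|{\omega}\right|}\right) e^{- 6 \left|{\omega}\right|}}{2}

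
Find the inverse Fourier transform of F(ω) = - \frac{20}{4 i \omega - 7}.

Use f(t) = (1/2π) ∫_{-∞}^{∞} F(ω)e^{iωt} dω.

f(t) = 5 e^{\frac{7 t}{4}} u\left(- t\right)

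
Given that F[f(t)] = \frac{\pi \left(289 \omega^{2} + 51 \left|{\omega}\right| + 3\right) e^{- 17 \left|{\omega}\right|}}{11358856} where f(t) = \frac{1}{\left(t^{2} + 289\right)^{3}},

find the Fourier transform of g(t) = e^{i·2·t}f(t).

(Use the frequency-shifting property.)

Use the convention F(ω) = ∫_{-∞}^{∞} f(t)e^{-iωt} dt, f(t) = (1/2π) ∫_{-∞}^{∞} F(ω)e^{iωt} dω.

F[g](ω) = \frac{\pi \left(289 \left(\omega - 2\right)^{2} + 51 \left|{\omega - 2}\right| + 3\right) e^{- 17 \left|{\omega - 2}\right|}}{11358856}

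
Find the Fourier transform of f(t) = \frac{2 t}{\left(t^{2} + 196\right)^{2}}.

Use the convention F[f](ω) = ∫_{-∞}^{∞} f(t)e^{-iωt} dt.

F(ω) = - \frac{i \pi \omega e^{- 14 \left|{\omega}\right|}}{14}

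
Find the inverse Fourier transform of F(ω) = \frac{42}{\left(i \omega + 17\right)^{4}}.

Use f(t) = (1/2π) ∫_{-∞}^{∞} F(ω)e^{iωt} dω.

f(t) = 7 t^{3} e^{- 17 t} u\left(t\right)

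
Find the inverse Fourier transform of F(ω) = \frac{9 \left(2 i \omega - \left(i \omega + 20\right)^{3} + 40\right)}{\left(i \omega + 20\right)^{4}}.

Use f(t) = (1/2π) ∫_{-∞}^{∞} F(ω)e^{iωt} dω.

f(t) = 9 \left(t^{2} - 1\right) e^{- 20 t} u\left(t\right)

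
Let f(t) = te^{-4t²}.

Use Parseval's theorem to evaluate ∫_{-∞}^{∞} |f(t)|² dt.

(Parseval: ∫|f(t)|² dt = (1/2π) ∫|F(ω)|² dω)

∫|f(t)|² dt = \frac{\sqrt{2} \sqrt{\pi}}{64}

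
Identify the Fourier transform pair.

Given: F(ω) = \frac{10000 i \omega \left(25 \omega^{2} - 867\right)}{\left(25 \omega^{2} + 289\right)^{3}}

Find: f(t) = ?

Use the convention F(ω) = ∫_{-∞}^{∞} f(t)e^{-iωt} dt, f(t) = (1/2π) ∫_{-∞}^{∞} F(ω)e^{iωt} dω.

f(t) = 4 t e^{- \frac{17 \left|{t}\right|}{5}} \left|{t}\right|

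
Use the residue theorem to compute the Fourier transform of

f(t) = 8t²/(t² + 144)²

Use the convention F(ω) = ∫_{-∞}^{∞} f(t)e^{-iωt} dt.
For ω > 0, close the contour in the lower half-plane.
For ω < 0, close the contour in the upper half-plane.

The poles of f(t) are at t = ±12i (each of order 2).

Let g(z) = f(z)e^{-iωz}; for large |z| the factor e^{-iωz} decays in the lower half-plane when ω > 0 and in the upper half-plane when ω < 0.

Case ω > 0 (lower half-plane, clockwise contour ⇒ F(ω) = -2πi·ΣRes):
  Res_{z = - 12 i} g(z) = \frac{i \left(1 - 12 \omega\right) e^{- 12 \omega}}{6} (pole of order 2)
  F(ω) = -2πi·ΣRes = \frac{\pi \left(1 - 12 \omega\right) e^{- 12 \omega}}{3}

Case ω < 0 (upper half-plane, counterclockwise contour ⇒ F(ω) = +2πi·ΣRes):
  Res_{z = 12 i} g(z) = \frac{i \left(- 12 \omega - 1\right) e^{12 \omega}}{6} (pole of order 2)
  F(ω) = 2πi·ΣRes = \frac{\pi \left(12 \omega + 1\right) e^{12 \omega}}{3}

Both cases combine into a single formula in |ω|:

F(ω) = \frac{\pi \left(1 - 12 \left|{\omega}\right|\right) e^{- 12 \left|{\omega}\right|}}{3}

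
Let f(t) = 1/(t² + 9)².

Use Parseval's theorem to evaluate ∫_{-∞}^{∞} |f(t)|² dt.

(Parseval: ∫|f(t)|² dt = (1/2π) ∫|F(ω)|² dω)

∫|f(t)|² dt = \frac{5 \pi}{34992}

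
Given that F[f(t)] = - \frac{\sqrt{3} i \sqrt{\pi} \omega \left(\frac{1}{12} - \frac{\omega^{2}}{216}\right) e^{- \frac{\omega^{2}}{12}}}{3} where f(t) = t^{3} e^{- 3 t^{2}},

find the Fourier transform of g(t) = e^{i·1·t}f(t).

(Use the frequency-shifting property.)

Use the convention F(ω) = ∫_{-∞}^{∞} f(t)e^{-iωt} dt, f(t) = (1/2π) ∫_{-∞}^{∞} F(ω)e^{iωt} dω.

F[g](ω) = \frac{\sqrt{3} i \sqrt{\pi} \left(\omega - 1\right) \left(\left(\omega - 1\right)^{2} - 18\right) e^{- \frac{\left(\omega - 1\right)^{2}}{12}}}{648}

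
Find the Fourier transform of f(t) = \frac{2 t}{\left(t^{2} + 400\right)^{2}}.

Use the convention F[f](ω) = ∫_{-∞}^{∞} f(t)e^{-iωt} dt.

F(ω) = - \frac{i \pi \omega e^{- 20 \left|{\omega}\right|}}{20}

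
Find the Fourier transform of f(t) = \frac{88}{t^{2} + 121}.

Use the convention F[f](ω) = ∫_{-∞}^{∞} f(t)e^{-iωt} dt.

F(ω) = 8 \pi e^{- 11 \left|{\omega}\right|}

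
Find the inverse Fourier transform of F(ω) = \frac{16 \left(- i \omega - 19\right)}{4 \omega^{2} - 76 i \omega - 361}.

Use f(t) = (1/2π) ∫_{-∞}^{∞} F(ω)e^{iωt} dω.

f(t) = 4 \left(\frac{19 t}{2} + 1\right) e^{- \frac{19 t}{2}} u\left(t\right)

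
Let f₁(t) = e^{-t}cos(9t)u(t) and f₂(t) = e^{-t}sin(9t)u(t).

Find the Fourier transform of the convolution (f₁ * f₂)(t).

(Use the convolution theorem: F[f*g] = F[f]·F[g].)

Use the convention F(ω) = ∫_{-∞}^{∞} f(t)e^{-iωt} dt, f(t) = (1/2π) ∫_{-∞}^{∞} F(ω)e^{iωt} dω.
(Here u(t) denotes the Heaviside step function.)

F[f₁*f₂](ω) = \frac{9 \left(i \omega + 1\right)}{\left(\left(i \omega + 1\right)^{2} + 81\right)^{2}}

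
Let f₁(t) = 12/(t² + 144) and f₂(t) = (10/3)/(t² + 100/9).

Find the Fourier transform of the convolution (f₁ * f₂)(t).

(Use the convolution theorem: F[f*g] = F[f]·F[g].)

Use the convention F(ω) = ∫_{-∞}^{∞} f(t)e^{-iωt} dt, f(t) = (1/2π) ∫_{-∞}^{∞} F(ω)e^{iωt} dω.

F[f₁*f₂](ω) = \pi^{2} e^{- \frac{46 \left|{\omega}\right|}{3}}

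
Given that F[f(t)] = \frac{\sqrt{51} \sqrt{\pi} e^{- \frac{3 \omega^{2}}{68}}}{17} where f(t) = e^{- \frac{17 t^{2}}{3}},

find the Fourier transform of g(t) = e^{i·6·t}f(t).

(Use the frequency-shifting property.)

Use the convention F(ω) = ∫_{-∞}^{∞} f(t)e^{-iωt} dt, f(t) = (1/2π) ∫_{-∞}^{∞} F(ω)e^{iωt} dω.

F[g](ω) = \frac{\sqrt{51} \sqrt{\pi} e^{- \frac{3 \left(\omega - 6\right)^{2}}{68}}}{17}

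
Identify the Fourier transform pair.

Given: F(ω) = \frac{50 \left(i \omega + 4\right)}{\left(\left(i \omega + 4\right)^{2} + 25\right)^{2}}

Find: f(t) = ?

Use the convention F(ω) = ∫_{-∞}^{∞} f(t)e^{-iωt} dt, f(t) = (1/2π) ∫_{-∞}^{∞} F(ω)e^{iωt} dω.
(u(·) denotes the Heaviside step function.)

f(t) = 5 t e^{- 4 t} \sin{\left(5 t \right)} u\left(t\right)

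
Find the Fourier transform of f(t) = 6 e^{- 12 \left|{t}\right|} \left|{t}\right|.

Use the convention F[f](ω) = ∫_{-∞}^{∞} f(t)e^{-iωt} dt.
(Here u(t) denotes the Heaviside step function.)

F(ω) = \frac{12 \left(144 - \omega^{2}\right)}{\left(\omega^{2} + 144\right)^{2}}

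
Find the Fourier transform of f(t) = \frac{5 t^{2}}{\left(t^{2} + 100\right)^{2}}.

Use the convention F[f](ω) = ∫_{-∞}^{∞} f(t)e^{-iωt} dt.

F(ω) = \frac{\pi \left(1 - 10 \left|{\omega}\right|\right) e^{- 10 \left|{\omega}\right|}}{4}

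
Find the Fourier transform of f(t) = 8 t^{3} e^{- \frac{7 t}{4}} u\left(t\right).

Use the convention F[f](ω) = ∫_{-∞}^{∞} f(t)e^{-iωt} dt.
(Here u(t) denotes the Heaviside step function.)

F(ω) = \frac{12288}{\left(4 i \omega + 7\right)^{4}}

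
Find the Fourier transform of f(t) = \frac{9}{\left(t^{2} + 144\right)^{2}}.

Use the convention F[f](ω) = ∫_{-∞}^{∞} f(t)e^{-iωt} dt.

F(ω) = \frac{\pi \left(12 \left|{\omega}\right| + 1\right) e^{- 12 \left|{\omega}\right|}}{384}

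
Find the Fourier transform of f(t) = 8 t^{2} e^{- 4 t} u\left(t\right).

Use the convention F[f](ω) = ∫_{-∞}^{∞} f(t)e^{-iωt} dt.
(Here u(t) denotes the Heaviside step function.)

F(ω) = \frac{16}{\left(i \omega + 4\right)^{3}}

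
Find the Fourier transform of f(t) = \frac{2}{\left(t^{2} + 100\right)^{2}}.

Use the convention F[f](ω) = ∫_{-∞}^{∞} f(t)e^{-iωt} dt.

F(ω) = \frac{\pi \left(10 \left|{\omega}\right| + 1\right) e^{- 10 \left|{\omega}\right|}}{1000}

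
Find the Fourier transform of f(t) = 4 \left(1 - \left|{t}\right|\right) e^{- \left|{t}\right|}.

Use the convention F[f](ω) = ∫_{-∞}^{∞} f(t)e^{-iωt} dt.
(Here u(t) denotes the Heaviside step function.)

F(ω) = \frac{16 \omega^{2}}{\left(\omega^{2} + 1\right)^{2}}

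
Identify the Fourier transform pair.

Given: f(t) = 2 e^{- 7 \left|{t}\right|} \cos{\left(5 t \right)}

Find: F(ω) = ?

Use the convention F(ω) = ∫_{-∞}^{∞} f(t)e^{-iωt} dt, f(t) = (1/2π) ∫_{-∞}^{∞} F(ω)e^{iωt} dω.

F(ω) = \frac{28 \left(\omega^{2} + 74\right)}{\omega^{4} + 48 \omega^{2} + 5476}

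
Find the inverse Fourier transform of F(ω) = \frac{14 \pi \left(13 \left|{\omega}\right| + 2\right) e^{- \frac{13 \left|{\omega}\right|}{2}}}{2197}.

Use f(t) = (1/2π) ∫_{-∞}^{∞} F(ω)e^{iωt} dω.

f(t) = \frac{7}{\left(t^{2} + \frac{169}{4}\right)^{2}}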